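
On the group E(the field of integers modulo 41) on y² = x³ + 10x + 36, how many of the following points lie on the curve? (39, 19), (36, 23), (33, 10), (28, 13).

(39, 19): 19² ≡ 33, rhs ≡ 8 → off.
(36, 23): 23² ≡ 37, rhs ≡ 25 → off.
(33, 10): 10² ≡ 18, rhs ≡ 18 → on.
(28, 13): 13² ≡ 5, rhs ≡ 5 → on.

2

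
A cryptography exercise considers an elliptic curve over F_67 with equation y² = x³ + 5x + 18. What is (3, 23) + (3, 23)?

(34, 37)

tangent at (3, 23): λ = (3·3² + 5)/(2·23) ≡ 32/46. 46⁻¹ ≡ 51 (mod 67), so λ ≡ 32·51 ≡ 24.
  x = λ² - 3 - 3 = 576 - 6 ≡ 34; y = λ·(3 - 34) - 23 ≡ 37. → (34, 37)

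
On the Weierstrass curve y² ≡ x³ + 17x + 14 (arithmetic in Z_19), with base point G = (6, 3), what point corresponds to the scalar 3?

(6, 16)

Repeated addition: build up to 3G.
2G: tangent at (6, 3): λ = (3·6² + 17)/(2·3) ≡ 11/6. 6⁻¹ ≡ 16 (mod 19), so λ ≡ 11·16 ≡ 5.
  x = λ² - 6 - 6 = 25 - 12 ≡ 13; y = λ·(6 - 13) - 3 ≡ 0. → (13, 0)
3G: (13, 0) + (6, 3). λ = (3 - 0)/(6 - 13) ≡ 3/12 mod 19. 12⁻¹ ≡ 8 (mod 19), so λ ≡ 5.
  x = λ² - 13 - 6 = 25 - 19 ≡ 6; y = λ·(13 - 6) - 0 ≡ 16. → (6, 16)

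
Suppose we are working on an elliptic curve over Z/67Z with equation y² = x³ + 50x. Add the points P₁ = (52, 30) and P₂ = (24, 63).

(52, 30) + (24, 63). λ = (63 - 30)/(24 - 52) ≡ 33/39 mod 67. 39⁻¹ ≡ 55 (mod 67), so λ ≡ 6.
  x = λ² - 52 - 24 = 36 - 76 ≡ 27; y = λ·(52 - 27) - 30 ≡ 53. → (27, 53)

(27, 53)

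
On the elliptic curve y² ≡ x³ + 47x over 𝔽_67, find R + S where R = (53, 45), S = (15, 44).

(53, 45) + (15, 44). λ = (44 - 45)/(15 - 53) ≡ 66/29 mod 67. 29⁻¹ ≡ 37 (mod 67) since 29·37 = 1073 ≡ 1, so λ ≡ 30.
  x = λ² - 53 - 15 = 900 - 68 ≡ 28; y = λ·(53 - 28) - 45 ≡ 35. → (28, 35)

(28, 35)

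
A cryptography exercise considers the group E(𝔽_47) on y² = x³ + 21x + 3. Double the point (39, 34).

(22, 31)

tangent at (39, 34): λ = (3·39² + 21)/(2·34) ≡ 25/21. 21⁻¹ ≡ 9 (mod 47) since 21·9 = 189 ≡ 1, so λ ≡ 25·9 ≡ 37.
  x = λ² - 39 - 39 = 1369 - 78 ≡ 22; y = λ·(39 - 22) - 34 ≡ 31. → (22, 31)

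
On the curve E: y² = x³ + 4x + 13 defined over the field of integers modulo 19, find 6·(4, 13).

Write P = (4, 13).
Repeated addition: build up to 6P.
2P: tangent at (4, 13): λ = (3·4² + 4)/(2·13) ≡ 14/7. 7⁻¹ ≡ 11 (mod 19) since 7·11 = 77 ≡ 1, so λ ≡ 14·11 ≡ 2.
  x = λ² - 4 - 4 = 4 - 8 ≡ 15; y = λ·(4 - 15) - 13 ≡ 3. → (15, 3)
3P: (15, 3) + (4, 13). λ = (13 - 3)/(4 - 15) ≡ 10/8 mod 19. 8⁻¹ ≡ 12 (mod 19) since 8·12 = 96 ≡ 1, so λ ≡ 6.
  x = λ² - 15 - 4 = 36 - 19 ≡ 17; y = λ·(15 - 17) - 3 ≡ 4. → (17, 4)
4P: (17, 4) + (4, 13). λ = (13 - 4)/(4 - 17) ≡ 9/6 mod 19. 6⁻¹ ≡ 16 (mod 19), so λ ≡ 11.
  x = λ² - 17 - 4 = 121 - 21 ≡ 5; y = λ·(17 - 5) - 4 ≡ 14. → (5, 14)
5P: (5, 14) + (4, 13). λ = (13 - 14)/(4 - 5) ≡ 18/18 mod 19. 18⁻¹ ≡ 18 (mod 19) since 18·18 = 324 ≡ 1, so λ ≡ 1.
  x = λ² - 5 - 4 = 1 - 9 ≡ 11; y = λ·(5 - 11) - 14 ≡ 18. → (11, 18)
6P: (11, 18) + (4, 13). λ = (13 - 18)/(4 - 11) ≡ 14/12 mod 19. 12⁻¹ ≡ 8 (mod 19) since 12·8 = 96 ≡ 1, so λ ≡ 17.
  x = λ² - 11 - 4 = 289 - 15 ≡ 8; y = λ·(11 - 8) - 18 ≡ 14. → (8, 14)

(8, 14)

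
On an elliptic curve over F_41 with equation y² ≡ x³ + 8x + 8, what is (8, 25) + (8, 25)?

(0, 7)

tangent at (8, 25): λ = (3·8² + 8)/(2·25) ≡ 36/9. 9⁻¹ ≡ 32 (mod 41) since 9·32 = 288 ≡ 1, so λ ≡ 36·32 ≡ 4.
  x = λ² - 8 - 8 = 16 - 16 ≡ 0; y = λ·(8 - 0) - 25 ≡ 7. → (0, 7)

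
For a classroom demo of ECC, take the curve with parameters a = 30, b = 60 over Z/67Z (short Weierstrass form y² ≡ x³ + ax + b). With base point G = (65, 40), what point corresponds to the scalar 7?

(65, 27)

Repeated addition: build up to 7G.
2G: tangent at (65, 40): λ = (3·65² + 30)/(2·40) ≡ 42/13. 13⁻¹ ≡ 31 (mod 67) since 13·31 = 403 ≡ 1, so λ ≡ 42·31 ≡ 29.
  x = λ² - 65 - 65 = 841 - 130 ≡ 41; y = λ·(65 - 41) - 40 ≡ 53. → (41, 53)
3G: (41, 53) + (65, 40). λ = (40 - 53)/(65 - 41) ≡ 54/24 mod 67. 24⁻¹ ≡ 14 (mod 67), so λ ≡ 19.
  x = λ² - 41 - 65 = 361 - 106 ≡ 54; y = λ·(41 - 54) - 53 ≡ 35. → (54, 35)
4G: (54, 35) + (65, 40). λ = (40 - 35)/(65 - 54) ≡ 5/11 mod 67. 11⁻¹ ≡ 61 (mod 67), so λ ≡ 37.
  x = λ² - 54 - 65 = 1369 - 119 ≡ 44; y = λ·(54 - 44) - 35 ≡ 0. → (44, 0)
5G: (44, 0) + (65, 40). λ = (40 - 0)/(65 - 44) ≡ 40/21 mod 67. 21⁻¹ ≡ 16 (mod 67), so λ ≡ 37.
  x = λ² - 44 - 65 = 1369 - 109 ≡ 54; y = λ·(44 - 54) - 0 ≡ 32. → (54, 32)
6G: (54, 32) + (65, 40). λ = (40 - 32)/(65 - 54) ≡ 8/11 mod 67. 11⁻¹ ≡ 61 (mod 67), so λ ≡ 19.
  x = λ² - 54 - 65 = 361 - 119 ≡ 41; y = λ·(54 - 41) - 32 ≡ 14. → (41, 14)
7G: (41, 14) + (65, 40). λ = (40 - 14)/(65 - 41) ≡ 26/24 mod 67. 24⁻¹ ≡ 14 (mod 67) since 24·14 = 336 ≡ 1, so λ ≡ 29.
  x = λ² - 41 - 65 = 841 - 106 ≡ 65; y = λ·(41 - 65) - 14 ≡ 27. → (65, 27)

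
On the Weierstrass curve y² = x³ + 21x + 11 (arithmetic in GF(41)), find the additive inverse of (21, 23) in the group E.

-(21, 23) = (21, -23 mod 41) = (21, 18).

(21, 18)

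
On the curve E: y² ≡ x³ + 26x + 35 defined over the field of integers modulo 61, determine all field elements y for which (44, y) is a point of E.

x³ + 26x + 35 = 86363 ≡ 48 (mod 61).
Square roots of 48 mod 61: 29 and 32 (since 29² = 841 ≡ 48).

29, 32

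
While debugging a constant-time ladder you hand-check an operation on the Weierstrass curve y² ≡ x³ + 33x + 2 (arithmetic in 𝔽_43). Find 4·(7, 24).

O

Write Q = (7, 24).
Double-and-add on 4 = (100)₂. Start with Q = (7, 24) for the leading 1-bit.
double: tangent at (7, 24): λ = (3·7² + 33)/(2·24) ≡ 8/5. 5⁻¹ ≡ 26 (mod 43) since 5·26 = 130 ≡ 1, so λ ≡ 8·26 ≡ 36.
  x = λ² - 7 - 7 = 1296 - 14 ≡ 35; y = λ·(7 - 35) - 24 ≡ 0. → (35, 0)
double: (35, 0) + (35, 0): same x and y₁ ≡ -y₂, so the sum is O.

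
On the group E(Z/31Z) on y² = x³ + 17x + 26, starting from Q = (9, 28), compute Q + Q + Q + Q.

Double-and-add on 4 = (100)₂. Start with Q = (9, 28) for the leading 1-bit.
double: tangent at (9, 28): λ = (3·9² + 17)/(2·28) ≡ 12/25. 25⁻¹ ≡ 5 (mod 31), so λ ≡ 12·5 ≡ 29.
  x = λ² - 9 - 9 = 841 - 18 ≡ 17; y = λ·(9 - 17) - 28 ≡ 19. → (17, 19)
double: tangent at (17, 19): λ = (3·17² + 17)/(2·19) ≡ 16/7. 7⁻¹ ≡ 9 (mod 31), so λ ≡ 16·9 ≡ 20.
  x = λ² - 17 - 17 = 400 - 34 ≡ 25; y = λ·(17 - 25) - 19 ≡ 7. → (25, 7)

(25, 7)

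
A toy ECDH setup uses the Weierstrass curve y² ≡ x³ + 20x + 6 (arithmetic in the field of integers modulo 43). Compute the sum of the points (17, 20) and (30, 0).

(6, 16)

(17, 20) + (30, 0). λ = (0 - 20)/(30 - 17) ≡ 23/13 mod 43. 13⁻¹ ≡ 10 (mod 43) since 13·10 = 130 ≡ 1, so λ ≡ 15.
  x = λ² - 17 - 30 = 225 - 47 ≡ 6; y = λ·(17 - 6) - 20 ≡ 16. → (6, 16)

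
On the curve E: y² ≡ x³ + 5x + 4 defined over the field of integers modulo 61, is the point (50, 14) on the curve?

y² = 14² ≡ 13; x³ + 5x + 4 = 125254 ≡ 21 (mod 61). 13 ≠ 21.

no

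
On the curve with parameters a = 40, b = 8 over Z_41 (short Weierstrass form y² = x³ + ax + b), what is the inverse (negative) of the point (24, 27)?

-(24, 27) = (24, -27 mod 41) = (24, 14).

(24, 14)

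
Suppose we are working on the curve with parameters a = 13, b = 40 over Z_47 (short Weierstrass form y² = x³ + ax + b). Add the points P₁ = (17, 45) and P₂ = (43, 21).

(19, 40)

(17, 45) + (43, 21). λ = (21 - 45)/(43 - 17) ≡ 23/26 mod 47. 26⁻¹ ≡ 38 (mod 47) since 26·38 = 988 ≡ 1, so λ ≡ 28.
  x = λ² - 17 - 43 = 784 - 60 ≡ 19; y = λ·(17 - 19) - 45 ≡ 40. → (19, 40)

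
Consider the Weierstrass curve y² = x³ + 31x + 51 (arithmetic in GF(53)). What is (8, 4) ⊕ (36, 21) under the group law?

(8, 4) + (36, 21). λ = (21 - 4)/(36 - 8) ≡ 17/28 mod 53. 28⁻¹ ≡ 36 (mod 53), so λ ≡ 29.
  x = λ² - 8 - 36 = 841 - 44 ≡ 2; y = λ·(8 - 2) - 4 ≡ 11. → (2, 11)

(2, 11)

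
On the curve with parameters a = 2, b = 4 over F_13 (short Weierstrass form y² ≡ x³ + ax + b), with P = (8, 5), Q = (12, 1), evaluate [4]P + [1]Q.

First 4P:
Repeated addition: build up to 4P.
2P: tangent at (8, 5): λ = (3·8² + 2)/(2·5) ≡ 12/10. 10⁻¹ ≡ 4 (mod 13) since 10·4 = 40 ≡ 1, so λ ≡ 12·4 ≡ 9.
  x = λ² - 8 - 8 = 81 - 16 ≡ 0; y = λ·(8 - 0) - 5 ≡ 2. → (0, 2)
3P: (0, 2) + (8, 5). λ = (5 - 2)/(8 - 0) ≡ 3/8 mod 13. 8⁻¹ ≡ 5 (mod 13), so λ ≡ 2.
  x = λ² - 0 - 8 = 4 - 8 ≡ 9; y = λ·(0 - 9) - 2 ≡ 6. → (9, 6)
4P: (9, 6) + (8, 5). λ = (5 - 6)/(8 - 9) ≡ 12/12 mod 13. 12⁻¹ ≡ 12 (mod 13) since 12·12 = 144 ≡ 1, so λ ≡ 1.
  x = λ² - 9 - 8 = 1 - 17 ≡ 10; y = λ·(9 - 10) - 6 ≡ 6. → (10, 6)
4P = (10, 6).
Finally 4P + Q:
(10, 6) + (12, 1). λ = (1 - 6)/(12 - 10) ≡ 8/2 mod 13. 2⁻¹ ≡ 7 (mod 13), so λ ≡ 4.
  x = λ² - 10 - 12 = 16 - 22 ≡ 7; y = λ·(10 - 7) - 6 ≡ 6. → (7, 6)

(7, 6)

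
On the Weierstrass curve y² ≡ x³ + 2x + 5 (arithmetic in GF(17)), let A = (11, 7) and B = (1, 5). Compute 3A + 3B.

First 3A:
Repeated addition: build up to 3A.
2A: tangent at (11, 7): λ = (3·11² + 2)/(2·7) ≡ 8/14. 14⁻¹ ≡ 11 (mod 17), so λ ≡ 8·11 ≡ 3.
  x = λ² - 11 - 11 = 9 - 22 ≡ 4; y = λ·(11 - 4) - 7 ≡ 14. → (4, 14)
3A: (4, 14) + (11, 7). λ = (7 - 14)/(11 - 4) ≡ 10/7 mod 17. 7⁻¹ ≡ 5 (mod 17), so λ ≡ 16.
  x = λ² - 4 - 11 = 256 - 15 ≡ 3; y = λ·(4 - 3) - 14 ≡ 2. → (3, 2)
3A = (3, 2).
Next 3B:
Repeated addition: build up to 3B.
2B: tangent at (1, 5): λ = (3·1² + 2)/(2·5) ≡ 5/10. 10⁻¹ ≡ 12 (mod 17) since 10·12 = 120 ≡ 1, so λ ≡ 5·12 ≡ 9.
  x = λ² - 1 - 1 = 81 - 2 ≡ 11; y = λ·(1 - 11) - 5 ≡ 7. → (11, 7)
3B: (11, 7) + (1, 5). λ = (5 - 7)/(1 - 11) ≡ 15/7 mod 17. 7⁻¹ ≡ 5 (mod 17) since 7·5 = 35 ≡ 1, so λ ≡ 7.
  x = λ² - 11 - 1 = 49 - 12 ≡ 3; y = λ·(11 - 3) - 7 ≡ 15. → (3, 15)
3B = (3, 15).
Finally 3A + 3B:
(3, 2) + (3, 15): same x and y₁ ≡ -y₂, so the sum is O.

O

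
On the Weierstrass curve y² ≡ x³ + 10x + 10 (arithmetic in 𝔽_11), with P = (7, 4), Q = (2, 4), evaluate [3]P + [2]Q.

First 3P:
Repeated addition: build up to 3P.
2P: tangent at (7, 4): λ = (3·7² + 10)/(2·4) ≡ 3/8. 8⁻¹ ≡ 7 (mod 11), so λ ≡ 3·7 ≡ 10.
  x = λ² - 7 - 7 = 100 - 14 ≡ 9; y = λ·(7 - 9) - 4 ≡ 9. → (9, 9)
3P: (9, 9) + (7, 4). λ = (4 - 9)/(7 - 9) ≡ 6/9 mod 11. 9⁻¹ ≡ 5 (mod 11), so λ ≡ 8.
  x = λ² - 9 - 7 = 64 - 16 ≡ 4; y = λ·(9 - 4) - 9 ≡ 9. → (4, 9)
3P = (4, 9).
Next 2Q:
Repeated addition: build up to 2Q.
2Q: tangent at (2, 4): λ = (3·2² + 10)/(2·4) ≡ 0/8. 8⁻¹ ≡ 7 (mod 11) since 8·7 = 56 ≡ 1, so λ ≡ 0·7 ≡ 0.
  x = λ² - 2 - 2 = 0 - 4 ≡ 7; y = λ·(2 - 7) - 4 ≡ 7. → (7, 7)
2Q = (7, 7).
Finally 3P + 2Q:
(4, 9) + (7, 7). λ = (7 - 9)/(7 - 4) ≡ 9/3 mod 11. 3⁻¹ ≡ 4 (mod 11), so λ ≡ 3.
  x = λ² - 4 - 7 = 9 - 11 ≡ 9; y = λ·(4 - 9) - 9 ≡ 9. → (9, 9)

(9, 9)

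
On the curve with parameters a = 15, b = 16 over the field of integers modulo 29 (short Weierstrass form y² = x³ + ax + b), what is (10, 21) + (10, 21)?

tangent at (10, 21): λ = (3·10² + 15)/(2·21) ≡ 25/13. 13⁻¹ ≡ 9 (mod 29) since 13·9 = 117 ≡ 1, so λ ≡ 25·9 ≡ 22.
  x = λ² - 10 - 10 = 484 - 20 ≡ 0; y = λ·(10 - 0) - 21 ≡ 25. → (0, 25)

(0, 25)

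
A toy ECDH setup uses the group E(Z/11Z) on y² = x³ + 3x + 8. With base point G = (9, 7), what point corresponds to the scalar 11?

Double-and-add on 11 = (1011)₂. Start with G = (9, 7) for the leading 1-bit.
double: tangent at (9, 7): λ = (3·9² + 3)/(2·7) ≡ 4/3. 3⁻¹ ≡ 4 (mod 11), so λ ≡ 4·4 ≡ 5.
  x = λ² - 9 - 9 = 25 - 18 ≡ 7; y = λ·(9 - 7) - 7 ≡ 3. → (7, 3)
double: tangent at (7, 3): λ = (3·7² + 3)/(2·3) ≡ 7/6. 6⁻¹ ≡ 2 (mod 11) since 6·2 = 12 ≡ 1, so λ ≡ 7·2 ≡ 3.
  x = λ² - 7 - 7 = 9 - 14 ≡ 6; y = λ·(7 - 6) - 3 ≡ 0. → (6, 0)
add G: (6, 0) + (9, 7). λ = (7 - 0)/(9 - 6) ≡ 7/3 mod 11. 3⁻¹ ≡ 4 (mod 11), so λ ≡ 6.
  x = λ² - 6 - 9 = 36 - 15 ≡ 10; y = λ·(6 - 10) - 0 ≡ 9. → (10, 9)
double: tangent at (10, 9): λ = (3·10² + 3)/(2·9) ≡ 6/7. 7⁻¹ ≡ 8 (mod 11), so λ ≡ 6·8 ≡ 4.
  x = λ² - 10 - 10 = 16 - 20 ≡ 7; y = λ·(10 - 7) - 9 ≡ 3. → (7, 3)
add G: (7, 3) + (9, 7). λ = (7 - 3)/(9 - 7) ≡ 4/2 mod 11. 2⁻¹ ≡ 6 (mod 11), so λ ≡ 2.
  x = λ² - 7 - 9 = 4 - 16 ≡ 10; y = λ·(7 - 10) - 3 ≡ 2. → (10, 2)

(10, 2)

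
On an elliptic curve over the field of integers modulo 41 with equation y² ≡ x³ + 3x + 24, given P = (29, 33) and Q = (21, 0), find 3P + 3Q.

(24, 29)

First 3P:
Repeated addition: build up to 3P.
2P: tangent at (29, 33): λ = (3·29² + 3)/(2·33) ≡ 25/25. 25⁻¹ ≡ 23 (mod 41), so λ ≡ 25·23 ≡ 1.
  x = λ² - 29 - 29 = 1 - 58 ≡ 25; y = λ·(29 - 25) - 33 ≡ 12. → (25, 12)
3P: (25, 12) + (29, 33). λ = (33 - 12)/(29 - 25) ≡ 21/4 mod 41. 4⁻¹ ≡ 31 (mod 41) since 4·31 = 124 ≡ 1, so λ ≡ 36.
  x = λ² - 25 - 29 = 1296 - 54 ≡ 12; y = λ·(25 - 12) - 12 ≡ 5. → (12, 5)
3P = (12, 5).
Next 3Q:
Repeated addition: build up to 3Q.
2Q: (21, 0) + (21, 0): same x and y₁ ≡ -y₂, so the sum is ∞.
3Q: ∞ + (21, 0) = (21, 0) (identity).
3Q = (21, 0).
Finally 3P + 3Q:
(12, 5) + (21, 0). λ = (0 - 5)/(21 - 12) ≡ 36/9 mod 41. 9⁻¹ ≡ 32 (mod 41) since 9·32 = 288 ≡ 1, so λ ≡ 4.
  x = λ² - 12 - 21 = 16 - 33 ≡ 24; y = λ·(12 - 24) - 5 ≡ 29. → (24, 29)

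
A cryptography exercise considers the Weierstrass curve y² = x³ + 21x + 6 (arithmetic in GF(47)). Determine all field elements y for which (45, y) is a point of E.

12, 35

x³ + 21x + 6 = 92076 ≡ 3 (mod 47).
Square roots of 3 mod 47: 12 and 35 (since 12² = 144 ≡ 3).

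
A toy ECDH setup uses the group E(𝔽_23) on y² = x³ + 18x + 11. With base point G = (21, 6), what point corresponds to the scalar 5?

(21, 17)

Double-and-add on 5 = (101)₂. Start with G = (21, 6) for the leading 1-bit.
double: tangent at (21, 6): λ = (3·21² + 18)/(2·6) ≡ 7/12. 12⁻¹ ≡ 2 (mod 23) since 12·2 = 24 ≡ 1, so λ ≡ 7·2 ≡ 14.
  x = λ² - 21 - 21 = 196 - 42 ≡ 16; y = λ·(21 - 16) - 6 ≡ 18. → (16, 18)
double: tangent at (16, 18): λ = (3·16² + 18)/(2·18) ≡ 4/13. 13⁻¹ ≡ 16 (mod 23) since 13·16 = 208 ≡ 1, so λ ≡ 4·16 ≡ 18.
  x = λ² - 16 - 16 = 324 - 32 ≡ 16; y = λ·(16 - 16) - 18 ≡ 5. → (16, 5)
add G: (16, 5) + (21, 6). λ = (6 - 5)/(21 - 16) ≡ 1/5 mod 23. 5⁻¹ ≡ 14 (mod 23), so λ ≡ 14.
  x = λ² - 16 - 21 = 196 - 37 ≡ 21; y = λ·(16 - 21) - 5 ≡ 17. → (21, 17)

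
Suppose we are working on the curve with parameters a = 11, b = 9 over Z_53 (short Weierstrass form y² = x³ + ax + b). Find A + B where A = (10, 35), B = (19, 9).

(10, 35) + (19, 9). λ = (9 - 35)/(19 - 10) ≡ 27/9 mod 53. 9⁻¹ ≡ 6 (mod 53), so λ ≡ 3.
  x = λ² - 10 - 19 = 9 - 29 ≡ 33; y = λ·(10 - 33) - 35 ≡ 2. → (33, 2)

(33, 2)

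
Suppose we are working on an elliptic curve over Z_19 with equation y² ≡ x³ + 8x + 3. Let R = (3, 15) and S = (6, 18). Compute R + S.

(3, 15) + (6, 18). λ = (18 - 15)/(6 - 3) ≡ 3/3 mod 19. 3⁻¹ ≡ 13 (mod 19), so λ ≡ 1.
  x = λ² - 3 - 6 = 1 - 9 ≡ 11; y = λ·(3 - 11) - 15 ≡ 15. → (11, 15)

(11, 15)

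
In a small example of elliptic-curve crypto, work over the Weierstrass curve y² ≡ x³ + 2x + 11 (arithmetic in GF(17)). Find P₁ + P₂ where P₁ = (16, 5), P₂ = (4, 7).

(16, 5) + (4, 7). λ = (7 - 5)/(4 - 16) ≡ 2/5 mod 17. 5⁻¹ ≡ 7 (mod 17), so λ ≡ 14.
  x = λ² - 16 - 4 = 196 - 20 ≡ 6; y = λ·(16 - 6) - 5 ≡ 16. → (6, 16)

(6, 16)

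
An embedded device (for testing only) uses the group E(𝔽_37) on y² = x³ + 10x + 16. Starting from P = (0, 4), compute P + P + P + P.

Double-and-add on 4 = (100)₂. Start with P = (0, 4) for the leading 1-bit.
double: tangent at (0, 4): λ = (3·0² + 10)/(2·4) ≡ 10/8. 8⁻¹ ≡ 14 (mod 37) since 8·14 = 112 ≡ 1, so λ ≡ 10·14 ≡ 29.
  x = λ² - 0 - 0 = 841 - 0 ≡ 27; y = λ·(0 - 27) - 4 ≡ 27. → (27, 27)
double: tangent at (27, 27): λ = (3·27² + 10)/(2·27) ≡ 14/17. 17⁻¹ ≡ 24 (mod 37), so λ ≡ 14·24 ≡ 3.
  x = λ² - 27 - 27 = 9 - 54 ≡ 29; y = λ·(27 - 29) - 27 ≡ 4. → (29, 4)

(29, 4)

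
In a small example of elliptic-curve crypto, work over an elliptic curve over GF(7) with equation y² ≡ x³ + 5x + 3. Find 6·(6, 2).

O

Write P = (6, 2).
Repeated addition: build up to 6P.
2P: tangent at (6, 2): λ = (3·6² + 5)/(2·2) ≡ 1/4. 4⁻¹ ≡ 2 (mod 7), so λ ≡ 1·2 ≡ 2.
  x = λ² - 6 - 6 = 4 - 12 ≡ 6; y = λ·(6 - 6) - 2 ≡ 5. → (6, 5)
3P: (6, 5) + (6, 2): same x and y₁ ≡ -y₂, so the sum is the point at infinity.
4P: the point at infinity + (6, 2) = (6, 2) (identity).
5P: tangent at (6, 2): λ = (3·6² + 5)/(2·2) ≡ 1/4. 4⁻¹ ≡ 2 (mod 7) since 4·2 = 8 ≡ 1, so λ ≡ 1·2 ≡ 2.
  x = λ² - 6 - 6 = 4 - 12 ≡ 6; y = λ·(6 - 6) - 2 ≡ 5. → (6, 5)
6P: (6, 5) + (6, 2): same x and y₁ ≡ -y₂, so the sum is the point at infinity.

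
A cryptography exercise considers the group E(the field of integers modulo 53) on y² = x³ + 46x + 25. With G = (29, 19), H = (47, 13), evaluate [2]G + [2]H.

First 2G:
Repeated addition: build up to 2G.
2G: tangent at (29, 19): λ = (3·29² + 46)/(2·19) ≡ 25/38. 38⁻¹ ≡ 7 (mod 53) since 38·7 = 266 ≡ 1, so λ ≡ 25·7 ≡ 16.
  x = λ² - 29 - 29 = 256 - 58 ≡ 39; y = λ·(29 - 39) - 19 ≡ 33. → (39, 33)
2G = (39, 33).
Next 2H:
Repeated addition: build up to 2H.
2H: tangent at (47, 13): λ = (3·47² + 46)/(2·13) ≡ 48/26. 26⁻¹ ≡ 51 (mod 53), so λ ≡ 48·51 ≡ 10.
  x = λ² - 47 - 47 = 100 - 94 ≡ 6; y = λ·(47 - 6) - 13 ≡ 26. → (6, 26)
2H = (6, 26).
Finally 2G + 2H:
(39, 33) + (6, 26). λ = (26 - 33)/(6 - 39) ≡ 46/20 mod 53. 20⁻¹ ≡ 8 (mod 53), so λ ≡ 50.
  x = λ² - 39 - 6 = 2500 - 45 ≡ 17; y = λ·(39 - 17) - 33 ≡ 7. → (17, 7)

(17, 7)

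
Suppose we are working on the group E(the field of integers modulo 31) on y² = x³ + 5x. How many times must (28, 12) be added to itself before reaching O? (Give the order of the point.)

8

2P: tangent at (28, 12): λ = (3·28² + 5)/(2·12) ≡ 1/24. 24⁻¹ ≡ 22 (mod 31) since 24·22 = 528 ≡ 1, so λ ≡ 1·22 ≡ 22.
  x = λ² - 28 - 28 = 484 - 56 ≡ 25; y = λ·(28 - 25) - 12 ≡ 23. → (25, 23)
3P: (25, 23) + (28, 12). λ = (12 - 23)/(28 - 25) ≡ 20/3 mod 31. 3⁻¹ ≡ 21 (mod 31) since 3·21 = 63 ≡ 1, so λ ≡ 17.
  x = λ² - 25 - 28 = 289 - 53 ≡ 19; y = λ·(25 - 19) - 23 ≡ 17. → (19, 17)
4P: (19, 17) + (28, 12). λ = (12 - 17)/(28 - 19) ≡ 26/9 mod 31. 9⁻¹ ≡ 7 (mod 31), so λ ≡ 27.
  x = λ² - 19 - 28 = 729 - 47 ≡ 0; y = λ·(19 - 0) - 17 ≡ 0. → (0, 0)
5P: (0, 0) + (28, 12). λ = (12 - 0)/(28 - 0) ≡ 12/28 mod 31. 28⁻¹ ≡ 10 (mod 31), so λ ≡ 27.
  x = λ² - 0 - 28 = 729 - 28 ≡ 19; y = λ·(0 - 19) - 0 ≡ 14. → (19, 14)
6P: (19, 14) + (28, 12). λ = (12 - 14)/(28 - 19) ≡ 29/9 mod 31. 9⁻¹ ≡ 7 (mod 31), so λ ≡ 17.
  x = λ² - 19 - 28 = 289 - 47 ≡ 25; y = λ·(19 - 25) - 14 ≡ 8. → (25, 8)
7P: (25, 8) + (28, 12). λ = (12 - 8)/(28 - 25) ≡ 4/3 mod 31. 3⁻¹ ≡ 21 (mod 31) since 3·21 = 63 ≡ 1, so λ ≡ 22.
  x = λ² - 25 - 28 = 484 - 53 ≡ 28; y = λ·(25 - 28) - 8 ≡ 19. → (28, 19)
8P: (28, 19) + (28, 12): same x and y₁ ≡ -y₂, so the sum is O.
8P = O, so the order is 8.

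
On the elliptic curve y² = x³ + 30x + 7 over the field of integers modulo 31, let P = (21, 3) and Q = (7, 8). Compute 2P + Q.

First 2P:
Repeated addition: build up to 2P.
2P: tangent at (21, 3): λ = (3·21² + 30)/(2·3) ≡ 20/6. 6⁻¹ ≡ 26 (mod 31) since 6·26 = 156 ≡ 1, so λ ≡ 20·26 ≡ 24.
  x = λ² - 21 - 21 = 576 - 42 ≡ 7; y = λ·(21 - 7) - 3 ≡ 23. → (7, 23)
2P = (7, 23).
Finally 2P + Q:
(7, 23) + (7, 8): same x and y₁ ≡ -y₂, so the sum is the point at infinity.

O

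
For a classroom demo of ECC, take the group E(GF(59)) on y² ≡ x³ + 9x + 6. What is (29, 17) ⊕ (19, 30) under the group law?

(29, 17) + (19, 30). λ = (30 - 17)/(19 - 29) ≡ 13/49 mod 59. 49⁻¹ ≡ 53 (mod 59), so λ ≡ 40.
  x = λ² - 29 - 19 = 1600 - 48 ≡ 18; y = λ·(29 - 18) - 17 ≡ 10. → (18, 10)

(18, 10)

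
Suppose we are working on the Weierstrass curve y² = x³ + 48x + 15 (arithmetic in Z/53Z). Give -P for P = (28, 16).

(28, 37)

-(28, 16) = (28, -16 mod 53) = (28, 37).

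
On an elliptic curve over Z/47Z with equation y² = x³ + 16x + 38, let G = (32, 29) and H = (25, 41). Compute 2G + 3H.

First 2G:
Repeated addition: build up to 2G.
2G: tangent at (32, 29): λ = (3·32² + 16)/(2·29) ≡ 33/11. 11⁻¹ ≡ 30 (mod 47), so λ ≡ 33·30 ≡ 3.
  x = λ² - 32 - 32 = 9 - 64 ≡ 39; y = λ·(32 - 39) - 29 ≡ 44. → (39, 44)
2G = (39, 44).
Next 3H:
Repeated addition: build up to 3H.
2H: tangent at (25, 41): λ = (3·25² + 16)/(2·41) ≡ 11/35. 35⁻¹ ≡ 43 (mod 47) since 35·43 = 1505 ≡ 1, so λ ≡ 11·43 ≡ 3.
  x = λ² - 25 - 25 = 9 - 50 ≡ 6; y = λ·(25 - 6) - 41 ≡ 16. → (6, 16)
3H: (6, 16) + (25, 41). λ = (41 - 16)/(25 - 6) ≡ 25/19 mod 47. 19⁻¹ ≡ 5 (mod 47) since 19·5 = 95 ≡ 1, so λ ≡ 31.
  x = λ² - 6 - 25 = 961 - 31 ≡ 37; y = λ·(6 - 37) - 16 ≡ 10. → (37, 10)
3H = (37, 10).
Finally 2G + 3H:
(39, 44) + (37, 10). λ = (10 - 44)/(37 - 39) ≡ 13/45 mod 47. 45⁻¹ ≡ 23 (mod 47), so λ ≡ 17.
  x = λ² - 39 - 37 = 289 - 76 ≡ 25; y = λ·(39 - 25) - 44 ≡ 6. → (25, 6)

(25, 6)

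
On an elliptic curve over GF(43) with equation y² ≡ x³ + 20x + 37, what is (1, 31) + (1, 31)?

tangent at (1, 31): λ = (3·1² + 20)/(2·31) ≡ 23/19. 19⁻¹ ≡ 34 (mod 43), so λ ≡ 23·34 ≡ 8.
  x = λ² - 1 - 1 = 64 - 2 ≡ 19; y = λ·(1 - 19) - 31 ≡ 40. → (19, 40)

(19, 40)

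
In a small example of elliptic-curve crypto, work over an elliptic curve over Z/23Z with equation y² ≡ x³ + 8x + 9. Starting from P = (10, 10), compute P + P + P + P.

(11, 18)

Double-and-add on 4 = (100)₂. Start with P = (10, 10) for the leading 1-bit.
double: tangent at (10, 10): λ = (3·10² + 8)/(2·10) ≡ 9/20. 20⁻¹ ≡ 15 (mod 23), so λ ≡ 9·15 ≡ 20.
  x = λ² - 10 - 10 = 400 - 20 ≡ 12; y = λ·(10 - 12) - 10 ≡ 19. → (12, 19)
double: tangent at (12, 19): λ = (3·12² + 8)/(2·19) ≡ 3/15. 15⁻¹ ≡ 20 (mod 23) since 15·20 = 300 ≡ 1, so λ ≡ 3·20 ≡ 14.
  x = λ² - 12 - 12 = 196 - 24 ≡ 11; y = λ·(12 - 11) - 19 ≡ 18. → (11, 18)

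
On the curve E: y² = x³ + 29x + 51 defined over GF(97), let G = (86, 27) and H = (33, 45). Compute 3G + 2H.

First 3G:
Repeated addition: build up to 3G.
2G: tangent at (86, 27): λ = (3·86² + 29)/(2·27) ≡ 4/54. 54⁻¹ ≡ 9 (mod 97) since 54·9 = 486 ≡ 1, so λ ≡ 4·9 ≡ 36.
  x = λ² - 86 - 86 = 1296 - 172 ≡ 57; y = λ·(86 - 57) - 27 ≡ 47. → (57, 47)
3G: (57, 47) + (86, 27). λ = (27 - 47)/(86 - 57) ≡ 77/29 mod 97. 29⁻¹ ≡ 87 (mod 97) since 29·87 = 2523 ≡ 1, so λ ≡ 6.
  x = λ² - 57 - 86 = 36 - 143 ≡ 87; y = λ·(57 - 87) - 47 ≡ 64. → (87, 64)
3G = (87, 64).
Next 2H:
Repeated addition: build up to 2H.
2H: tangent at (33, 45): λ = (3·33² + 29)/(2·45) ≡ 95/90. 90⁻¹ ≡ 83 (mod 97), so λ ≡ 95·83 ≡ 28.
  x = λ² - 33 - 33 = 784 - 66 ≡ 39; y = λ·(33 - 39) - 45 ≡ 78. → (39, 78)
2H = (39, 78).
Finally 3G + 2H:
(87, 64) + (39, 78). λ = (78 - 64)/(39 - 87) ≡ 14/49 mod 97. 49⁻¹ ≡ 2 (mod 97) since 49·2 = 98 ≡ 1, so λ ≡ 28.
  x = λ² - 87 - 39 = 784 - 126 ≡ 76; y = λ·(87 - 76) - 64 ≡ 50. → (76, 50)

(76, 50)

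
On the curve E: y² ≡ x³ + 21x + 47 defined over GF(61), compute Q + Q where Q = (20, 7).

(7, 7)

tangent at (20, 7): λ = (3·20² + 21)/(2·7) ≡ 1/14. 14⁻¹ ≡ 48 (mod 61), so λ ≡ 1·48 ≡ 48.
  x = λ² - 20 - 20 = 2304 - 40 ≡ 7; y = λ·(20 - 7) - 7 ≡ 7. → (7, 7)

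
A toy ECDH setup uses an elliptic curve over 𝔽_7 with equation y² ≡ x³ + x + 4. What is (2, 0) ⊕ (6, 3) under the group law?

(0, 5)

(2, 0) + (6, 3). λ = (3 - 0)/(6 - 2) ≡ 3/4 mod 7. 4⁻¹ ≡ 2 (mod 7) since 4·2 = 8 ≡ 1, so λ ≡ 6.
  x = λ² - 2 - 6 = 36 - 8 ≡ 0; y = λ·(2 - 0) - 0 ≡ 5. → (0, 5)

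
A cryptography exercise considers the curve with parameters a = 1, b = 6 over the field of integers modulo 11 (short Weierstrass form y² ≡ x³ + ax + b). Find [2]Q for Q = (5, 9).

tangent at (5, 9): λ = (3·5² + 1)/(2·9) ≡ 10/7. 7⁻¹ ≡ 8 (mod 11), so λ ≡ 10·8 ≡ 3.
  x = λ² - 5 - 5 = 9 - 10 ≡ 10; y = λ·(5 - 10) - 9 ≡ 9. → (10, 9)

(10, 9)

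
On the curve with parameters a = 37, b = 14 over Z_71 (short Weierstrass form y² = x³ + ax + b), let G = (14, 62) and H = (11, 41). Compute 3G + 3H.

(36, 19)

First 3G:
Repeated addition: build up to 3G.
2G: tangent at (14, 62): λ = (3·14² + 37)/(2·62) ≡ 57/53. 53⁻¹ ≡ 67 (mod 71), so λ ≡ 57·67 ≡ 56.
  x = λ² - 14 - 14 = 3136 - 28 ≡ 55; y = λ·(14 - 55) - 62 ≡ 56. → (55, 56)
3G: (55, 56) + (14, 62). λ = (62 - 56)/(14 - 55) ≡ 6/30 mod 71. 30⁻¹ ≡ 45 (mod 71), so λ ≡ 57.
  x = λ² - 55 - 14 = 3249 - 69 ≡ 56; y = λ·(55 - 56) - 56 ≡ 29. → (56, 29)
3G = (56, 29).
Next 3H:
Repeated addition: build up to 3H.
2H: tangent at (11, 41): λ = (3·11² + 37)/(2·41) ≡ 45/11. 11⁻¹ ≡ 13 (mod 71) since 11·13 = 143 ≡ 1, so λ ≡ 45·13 ≡ 17.
  x = λ² - 11 - 11 = 289 - 22 ≡ 54; y = λ·(11 - 54) - 41 ≡ 9. → (54, 9)
3H: (54, 9) + (11, 41). λ = (41 - 9)/(11 - 54) ≡ 32/28 mod 71. 28⁻¹ ≡ 33 (mod 71) since 28·33 = 924 ≡ 1, so λ ≡ 62.
  x = λ² - 54 - 11 = 3844 - 65 ≡ 16; y = λ·(54 - 16) - 9 ≡ 4. → (16, 4)
3H = (16, 4).
Finally 3G + 3H:
(56, 29) + (16, 4). λ = (4 - 29)/(16 - 56) ≡ 46/31 mod 71. 31⁻¹ ≡ 55 (mod 71), so λ ≡ 45.
  x = λ² - 56 - 16 = 2025 - 72 ≡ 36; y = λ·(56 - 36) - 29 ≡ 19. → (36, 19)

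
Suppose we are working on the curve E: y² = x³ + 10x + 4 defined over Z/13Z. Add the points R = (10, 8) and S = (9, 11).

(10, 8) + (9, 11). λ = (11 - 8)/(9 - 10) ≡ 3/12 mod 13. 12⁻¹ ≡ 12 (mod 13) since 12·12 = 144 ≡ 1, so λ ≡ 10.
  x = λ² - 10 - 9 = 100 - 19 ≡ 3; y = λ·(10 - 3) - 8 ≡ 10. → (3, 10)

(3, 10)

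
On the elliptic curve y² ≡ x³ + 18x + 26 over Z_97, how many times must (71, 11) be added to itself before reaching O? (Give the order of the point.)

2P: tangent at (71, 11): λ = (3·71² + 18)/(2·11) ≡ 9/22. 22⁻¹ ≡ 75 (mod 97), so λ ≡ 9·75 ≡ 93.
  x = λ² - 71 - 71 = 8649 - 142 ≡ 68; y = λ·(71 - 68) - 11 ≡ 74. → (68, 74)
3P: (68, 74) + (71, 11). λ = (11 - 74)/(71 - 68) ≡ 34/3 mod 97. 3⁻¹ ≡ 65 (mod 97), so λ ≡ 76.
  x = λ² - 68 - 71 = 5776 - 139 ≡ 11; y = λ·(68 - 11) - 74 ≡ 87. → (11, 87)
4P: (11, 87) + (71, 11). λ = (11 - 87)/(71 - 11) ≡ 21/60 mod 97. 60⁻¹ ≡ 76 (mod 97), so λ ≡ 44.
  x = λ² - 11 - 71 = 1936 - 82 ≡ 11; y = λ·(11 - 11) - 87 ≡ 10. → (11, 10)
5P: (11, 10) + (71, 11). λ = (11 - 10)/(71 - 11) ≡ 1/60 mod 97. 60⁻¹ ≡ 76 (mod 97) since 60·76 = 4560 ≡ 1, so λ ≡ 76.
  x = λ² - 11 - 71 = 5776 - 82 ≡ 68; y = λ·(11 - 68) - 10 ≡ 23. → (68, 23)
6P: (68, 23) + (71, 11). λ = (11 - 23)/(71 - 68) ≡ 85/3 mod 97. 3⁻¹ ≡ 65 (mod 97), so λ ≡ 93.
  x = λ² - 68 - 71 = 8649 - 139 ≡ 71; y = λ·(68 - 71) - 23 ≡ 86. → (71, 86)
7P: (71, 86) + (71, 11): same x and y₁ ≡ -y₂, so the sum is O.
7P = O, so the order is 7.

7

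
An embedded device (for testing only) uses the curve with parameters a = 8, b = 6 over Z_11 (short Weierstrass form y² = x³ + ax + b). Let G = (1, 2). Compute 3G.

(4, 5)

Repeated addition: build up to 3G.
2G: tangent at (1, 2): λ = (3·1² + 8)/(2·2) ≡ 0/4. 4⁻¹ ≡ 3 (mod 11), so λ ≡ 0·3 ≡ 0.
  x = λ² - 1 - 1 = 0 - 2 ≡ 9; y = λ·(1 - 9) - 2 ≡ 9. → (9, 9)
3G: (9, 9) + (1, 2). λ = (2 - 9)/(1 - 9) ≡ 4/3 mod 11. 3⁻¹ ≡ 4 (mod 11), so λ ≡ 5.
  x = λ² - 9 - 1 = 25 - 10 ≡ 4; y = λ·(9 - 4) - 9 ≡ 5. → (4, 5)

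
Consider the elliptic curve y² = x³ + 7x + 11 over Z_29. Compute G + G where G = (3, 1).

tangent at (3, 1): λ = (3·3² + 7)/(2·1) ≡ 5/2. 2⁻¹ ≡ 15 (mod 29) since 2·15 = 30 ≡ 1, so λ ≡ 5·15 ≡ 17.
  x = λ² - 3 - 3 = 289 - 6 ≡ 22; y = λ·(3 - 22) - 1 ≡ 24. → (22, 24)

(22, 24)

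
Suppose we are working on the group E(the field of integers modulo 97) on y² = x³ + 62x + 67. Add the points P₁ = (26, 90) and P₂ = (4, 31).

(78, 88)

(26, 90) + (4, 31). λ = (31 - 90)/(4 - 26) ≡ 38/75 mod 97. 75⁻¹ ≡ 22 (mod 97) since 75·22 = 1650 ≡ 1, so λ ≡ 60.
  x = λ² - 26 - 4 = 3600 - 30 ≡ 78; y = λ·(26 - 78) - 90 ≡ 88. → (78, 88)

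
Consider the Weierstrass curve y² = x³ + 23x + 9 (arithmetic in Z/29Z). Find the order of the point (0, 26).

2P: tangent at (0, 26): λ = (3·0² + 23)/(2·26) ≡ 23/23. 23⁻¹ ≡ 24 (mod 29), so λ ≡ 23·24 ≡ 1.
  x = λ² - 0 - 0 = 1 - 0 ≡ 1; y = λ·(0 - 1) - 26 ≡ 2. → (1, 2)
3P: (1, 2) + (0, 26). λ = (26 - 2)/(0 - 1) ≡ 24/28 mod 29. 28⁻¹ ≡ 28 (mod 29), so λ ≡ 5.
  x = λ² - 1 - 0 = 25 - 1 ≡ 24; y = λ·(1 - 24) - 2 ≡ 28. → (24, 28)
4P: (24, 28) + (0, 26). λ = (26 - 28)/(0 - 24) ≡ 27/5 mod 29. 5⁻¹ ≡ 6 (mod 29) since 5·6 = 30 ≡ 1, so λ ≡ 17.
  x = λ² - 24 - 0 = 289 - 24 ≡ 4; y = λ·(24 - 4) - 28 ≡ 22. → (4, 22)
5P: (4, 22) + (0, 26). λ = (26 - 22)/(0 - 4) ≡ 4/25 mod 29. 25⁻¹ ≡ 7 (mod 29) since 25·7 = 175 ≡ 1, so λ ≡ 28.
  x = λ² - 4 - 0 = 784 - 4 ≡ 26; y = λ·(4 - 26) - 22 ≡ 0. → (26, 0)
6P: (26, 0) + (0, 26). λ = (26 - 0)/(0 - 26) ≡ 26/3 mod 29. 3⁻¹ ≡ 10 (mod 29) since 3·10 = 30 ≡ 1, so λ ≡ 28.
  x = λ² - 26 - 0 = 784 - 26 ≡ 4; y = λ·(26 - 4) - 0 ≡ 7. → (4, 7)
7P: (4, 7) + (0, 26). λ = (26 - 7)/(0 - 4) ≡ 19/25 mod 29. 25⁻¹ ≡ 7 (mod 29), so λ ≡ 17.
  x = λ² - 4 - 0 = 289 - 4 ≡ 24; y = λ·(4 - 24) - 7 ≡ 1. → (24, 1)
8P: (24, 1) + (0, 26). λ = (26 - 1)/(0 - 24) ≡ 25/5 mod 29. 5⁻¹ ≡ 6 (mod 29), so λ ≡ 5.
  x = λ² - 24 - 0 = 25 - 24 ≡ 1; y = λ·(24 - 1) - 1 ≡ 27. → (1, 27)
9P: (1, 27) + (0, 26). λ = (26 - 27)/(0 - 1) ≡ 28/28 mod 29. 28⁻¹ ≡ 28 (mod 29) since 28·28 = 784 ≡ 1, so λ ≡ 1.
  x = λ² - 1 - 0 = 1 - 1 ≡ 0; y = λ·(1 - 0) - 27 ≡ 3. → (0, 3)
10P: (0, 3) + (0, 26): same x and y₁ ≡ -y₂, so the sum is ∞.
10P = ∞, so the order is 10.

10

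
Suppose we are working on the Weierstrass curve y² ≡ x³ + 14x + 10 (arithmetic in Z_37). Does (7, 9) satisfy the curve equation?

yes

y² = 9² ≡ 7; x³ + 14x + 10 = 451 ≡ 7 (mod 37). 7 = 7.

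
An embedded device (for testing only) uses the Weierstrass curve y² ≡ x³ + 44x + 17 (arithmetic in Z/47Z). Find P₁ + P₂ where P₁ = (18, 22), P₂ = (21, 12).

(18, 22) + (21, 12). λ = (12 - 22)/(21 - 18) ≡ 37/3 mod 47. 3⁻¹ ≡ 16 (mod 47) since 3·16 = 48 ≡ 1, so λ ≡ 28.
  x = λ² - 18 - 21 = 784 - 39 ≡ 40; y = λ·(18 - 40) - 22 ≡ 20. → (40, 20)

(40, 20)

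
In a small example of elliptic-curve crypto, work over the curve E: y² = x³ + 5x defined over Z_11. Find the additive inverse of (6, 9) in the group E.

(6, 2)

-(6, 9) = (6, -9 mod 11) = (6, 2).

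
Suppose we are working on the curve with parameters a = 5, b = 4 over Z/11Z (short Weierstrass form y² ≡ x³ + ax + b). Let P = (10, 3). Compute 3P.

(10, 8)

Repeated addition: build up to 3P.
2P: tangent at (10, 3): λ = (3·10² + 5)/(2·3) ≡ 8/6. 6⁻¹ ≡ 2 (mod 11) since 6·2 = 12 ≡ 1, so λ ≡ 8·2 ≡ 5.
  x = λ² - 10 - 10 = 25 - 20 ≡ 5; y = λ·(10 - 5) - 3 ≡ 0. → (5, 0)
3P: (5, 0) + (10, 3). λ = (3 - 0)/(10 - 5) ≡ 3/5 mod 11. 5⁻¹ ≡ 9 (mod 11), so λ ≡ 5.
  x = λ² - 5 - 10 = 25 - 15 ≡ 10; y = λ·(5 - 10) - 0 ≡ 8. → (10, 8)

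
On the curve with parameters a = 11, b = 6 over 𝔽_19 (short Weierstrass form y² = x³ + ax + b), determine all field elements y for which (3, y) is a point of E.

3, 16

x³ + 11x + 6 = 66 ≡ 9 (mod 19).
Square roots of 9 mod 19: 3 and 16 (since 3² = 9 ≡ 9).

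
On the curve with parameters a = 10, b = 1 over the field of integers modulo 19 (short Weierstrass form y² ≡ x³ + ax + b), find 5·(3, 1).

O

Write P = (3, 1).
Double-and-add on 5 = (101)₂. Start with P = (3, 1) for the leading 1-bit.
double: tangent at (3, 1): λ = (3·3² + 10)/(2·1) ≡ 18/2. 2⁻¹ ≡ 10 (mod 19), so λ ≡ 18·10 ≡ 9.
  x = λ² - 3 - 3 = 81 - 6 ≡ 18; y = λ·(3 - 18) - 1 ≡ 16. → (18, 16)
double: tangent at (18, 16): λ = (3·18² + 10)/(2·16) ≡ 13/13. 13⁻¹ ≡ 3 (mod 19), so λ ≡ 13·3 ≡ 1.
  x = λ² - 18 - 18 = 1 - 36 ≡ 3; y = λ·(18 - 3) - 16 ≡ 18. → (3, 18)
add P: (3, 18) + (3, 1): same x and y₁ ≡ -y₂, so the sum is the point at infinity.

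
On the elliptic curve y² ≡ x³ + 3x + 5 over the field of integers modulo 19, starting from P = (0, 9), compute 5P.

Double-and-add on 5 = (101)₂. Start with P = (0, 9) for the leading 1-bit.
double: tangent at (0, 9): λ = (3·0² + 3)/(2·9) ≡ 3/18. 18⁻¹ ≡ 18 (mod 19), so λ ≡ 3·18 ≡ 16.
  x = λ² - 0 - 0 = 256 - 0 ≡ 9; y = λ·(0 - 9) - 9 ≡ 18. → (9, 18)
double: tangent at (9, 18): λ = (3·9² + 3)/(2·18) ≡ 18/17. 17⁻¹ ≡ 9 (mod 19) since 17·9 = 153 ≡ 1, so λ ≡ 18·9 ≡ 10.
  x = λ² - 9 - 9 = 100 - 18 ≡ 6; y = λ·(9 - 6) - 18 ≡ 12. → (6, 12)
add P: (6, 12) + (0, 9). λ = (9 - 12)/(0 - 6) ≡ 16/13 mod 19. 13⁻¹ ≡ 3 (mod 19), so λ ≡ 10.
  x = λ² - 6 - 0 = 100 - 6 ≡ 18; y = λ·(6 - 18) - 12 ≡ 1. → (18, 1)

(18, 1)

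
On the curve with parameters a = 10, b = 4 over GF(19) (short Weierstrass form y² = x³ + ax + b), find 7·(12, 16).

Write Q = (12, 16).
Repeated addition: build up to 7Q.
2Q: tangent at (12, 16): λ = (3·12² + 10)/(2·16) ≡ 5/13. 13⁻¹ ≡ 3 (mod 19) since 13·3 = 39 ≡ 1, so λ ≡ 5·3 ≡ 15.
  x = λ² - 12 - 12 = 225 - 24 ≡ 11; y = λ·(12 - 11) - 16 ≡ 18. → (11, 18)
3Q: (11, 18) + (12, 16). λ = (16 - 18)/(12 - 11) ≡ 17/1 mod 19. 1⁻¹ ≡ 1 (mod 19), so λ ≡ 17.
  x = λ² - 11 - 12 = 289 - 23 ≡ 0; y = λ·(11 - 0) - 18 ≡ 17. → (0, 17)
4Q: (0, 17) + (12, 16). λ = (16 - 17)/(12 - 0) ≡ 18/12 mod 19. 12⁻¹ ≡ 8 (mod 19), so λ ≡ 11.
  x = λ² - 0 - 12 = 121 - 12 ≡ 14; y = λ·(0 - 14) - 17 ≡ 0. → (14, 0)
5Q: (14, 0) + (12, 16). λ = (16 - 0)/(12 - 14) ≡ 16/17 mod 19. 17⁻¹ ≡ 9 (mod 19), so λ ≡ 11.
  x = λ² - 14 - 12 = 121 - 26 ≡ 0; y = λ·(14 - 0) - 0 ≡ 2. → (0, 2)
6Q: (0, 2) + (12, 16). λ = (16 - 2)/(12 - 0) ≡ 14/12 mod 19. 12⁻¹ ≡ 8 (mod 19), so λ ≡ 17.
  x = λ² - 0 - 12 = 289 - 12 ≡ 11; y = λ·(0 - 11) - 2 ≡ 1. → (11, 1)
7Q: (11, 1) + (12, 16). λ = (16 - 1)/(12 - 11) ≡ 15/1 mod 19. 1⁻¹ ≡ 1 (mod 19), so λ ≡ 15.
  x = λ² - 11 - 12 = 225 - 23 ≡ 12; y = λ·(11 - 12) - 1 ≡ 3. → (12, 3)

(12, 3)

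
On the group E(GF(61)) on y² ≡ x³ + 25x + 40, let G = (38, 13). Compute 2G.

tangent at (38, 13): λ = (3·38² + 25)/(2·13) ≡ 26/26. 26⁻¹ ≡ 54 (mod 61) since 26·54 = 1404 ≡ 1, so λ ≡ 26·54 ≡ 1.
  x = λ² - 38 - 38 = 1 - 76 ≡ 47; y = λ·(38 - 47) - 13 ≡ 39. → (47, 39)

(47, 39)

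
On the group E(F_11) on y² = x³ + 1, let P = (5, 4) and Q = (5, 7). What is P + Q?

The two points share x = 5 and their y-coordinates satisfy 4 + 7 ≡ 0 (mod 11), so they are inverses. Their sum is O.

O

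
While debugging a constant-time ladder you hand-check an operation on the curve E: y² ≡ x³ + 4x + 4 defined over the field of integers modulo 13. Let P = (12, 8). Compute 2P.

tangent at (12, 8): λ = (3·12² + 4)/(2·8) ≡ 7/3. 3⁻¹ ≡ 9 (mod 13), so λ ≡ 7·9 ≡ 11.
  x = λ² - 12 - 12 = 121 - 24 ≡ 6; y = λ·(12 - 6) - 8 ≡ 6. → (6, 6)

(6, 6)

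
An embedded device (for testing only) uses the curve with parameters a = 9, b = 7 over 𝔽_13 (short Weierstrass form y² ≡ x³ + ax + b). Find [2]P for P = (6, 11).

(1, 2)

tangent at (6, 11): λ = (3·6² + 9)/(2·11) ≡ 0/9. 9⁻¹ ≡ 3 (mod 13), so λ ≡ 0·3 ≡ 0.
  x = λ² - 6 - 6 = 0 - 12 ≡ 1; y = λ·(6 - 1) - 11 ≡ 2. → (1, 2)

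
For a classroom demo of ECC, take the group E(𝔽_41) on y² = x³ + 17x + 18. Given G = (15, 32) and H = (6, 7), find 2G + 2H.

First 2G:
Repeated addition: build up to 2G.
2G: tangent at (15, 32): λ = (3·15² + 17)/(2·32) ≡ 36/23. 23⁻¹ ≡ 25 (mod 41) since 23·25 = 575 ≡ 1, so λ ≡ 36·25 ≡ 39.
  x = λ² - 15 - 15 = 1521 - 30 ≡ 15; y = λ·(15 - 15) - 32 ≡ 9. → (15, 9)
2G = (15, 9).
Next 2H:
Repeated addition: build up to 2H.
2H: tangent at (6, 7): λ = (3·6² + 17)/(2·7) ≡ 2/14. 14⁻¹ ≡ 3 (mod 41), so λ ≡ 2·3 ≡ 6.
  x = λ² - 6 - 6 = 36 - 12 ≡ 24; y = λ·(6 - 24) - 7 ≡ 8. → (24, 8)
2H = (24, 8).
Finally 2G + 2H:
(15, 9) + (24, 8). λ = (8 - 9)/(24 - 15) ≡ 40/9 mod 41. 9⁻¹ ≡ 32 (mod 41), so λ ≡ 9.
  x = λ² - 15 - 24 = 81 - 39 ≡ 1; y = λ·(15 - 1) - 9 ≡ 35. → (1, 35)

(1, 35)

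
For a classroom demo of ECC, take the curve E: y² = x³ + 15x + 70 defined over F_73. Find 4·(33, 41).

(40, 49)

Write P = (33, 41).
Double-and-add on 4 = (100)₂. Start with P = (33, 41) for the leading 1-bit.
double: tangent at (33, 41): λ = (3·33² + 15)/(2·41) ≡ 70/9. 9⁻¹ ≡ 65 (mod 73), so λ ≡ 70·65 ≡ 24.
  x = λ² - 33 - 33 = 576 - 66 ≡ 72; y = λ·(33 - 72) - 41 ≡ 45. → (72, 45)
double: tangent at (72, 45): λ = (3·72² + 15)/(2·45) ≡ 18/17. 17⁻¹ ≡ 43 (mod 73), so λ ≡ 18·43 ≡ 44.
  x = λ² - 72 - 72 = 1936 - 144 ≡ 40; y = λ·(72 - 40) - 45 ≡ 49. → (40, 49)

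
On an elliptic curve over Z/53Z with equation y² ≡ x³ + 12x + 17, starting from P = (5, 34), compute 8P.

(32, 37)

Double-and-add on 8 = (1000)₂. Start with P = (5, 34) for the leading 1-bit.
double: tangent at (5, 34): λ = (3·5² + 12)/(2·34) ≡ 34/15. 15⁻¹ ≡ 46 (mod 53), so λ ≡ 34·46 ≡ 27.
  x = λ² - 5 - 5 = 729 - 10 ≡ 30; y = λ·(5 - 30) - 34 ≡ 33. → (30, 33)
double: tangent at (30, 33): λ = (3·30² + 12)/(2·33) ≡ 9/13. 13⁻¹ ≡ 49 (mod 53) since 13·49 = 637 ≡ 1, so λ ≡ 9·49 ≡ 17.
  x = λ² - 30 - 30 = 289 - 60 ≡ 17; y = λ·(30 - 17) - 33 ≡ 29. → (17, 29)
double: tangent at (17, 29): λ = (3·17² + 12)/(2·29) ≡ 31/5. 5⁻¹ ≡ 32 (mod 53) since 5·32 = 160 ≡ 1, so λ ≡ 31·32 ≡ 38.
  x = λ² - 17 - 17 = 1444 - 34 ≡ 32; y = λ·(17 - 32) - 29 ≡ 37. → (32, 37)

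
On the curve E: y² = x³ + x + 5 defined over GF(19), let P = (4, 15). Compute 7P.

(1, 11)

Repeated addition: build up to 7P.
2P: tangent at (4, 15): λ = (3·4² + 1)/(2·15) ≡ 11/11. 11⁻¹ ≡ 7 (mod 19) since 11·7 = 77 ≡ 1, so λ ≡ 11·7 ≡ 1.
  x = λ² - 4 - 4 = 1 - 8 ≡ 12; y = λ·(4 - 12) - 15 ≡ 15. → (12, 15)
3P: (12, 15) + (4, 15). λ = (15 - 15)/(4 - 12) ≡ 0/11 mod 19. 11⁻¹ ≡ 7 (mod 19) since 11·7 = 77 ≡ 1, so λ ≡ 0.
  x = λ² - 12 - 4 = 0 - 16 ≡ 3; y = λ·(12 - 3) - 15 ≡ 4. → (3, 4)
4P: (3, 4) + (4, 15). λ = (15 - 4)/(4 - 3) ≡ 11/1 mod 19. 1⁻¹ ≡ 1 (mod 19), so λ ≡ 11.
  x = λ² - 3 - 4 = 121 - 7 ≡ 0; y = λ·(3 - 0) - 4 ≡ 10. → (0, 10)
5P: (0, 10) + (4, 15). λ = (15 - 10)/(4 - 0) ≡ 5/4 mod 19. 4⁻¹ ≡ 5 (mod 19) since 4·5 = 20 ≡ 1, so λ ≡ 6.
  x = λ² - 0 - 4 = 36 - 4 ≡ 13; y = λ·(0 - 13) - 10 ≡ 7. → (13, 7)
6P: (13, 7) + (4, 15). λ = (15 - 7)/(4 - 13) ≡ 8/10 mod 19. 10⁻¹ ≡ 2 (mod 19), so λ ≡ 16.
  x = λ² - 13 - 4 = 256 - 17 ≡ 11; y = λ·(13 - 11) - 7 ≡ 6. → (11, 6)
7P: (11, 6) + (4, 15). λ = (15 - 6)/(4 - 11) ≡ 9/12 mod 19. 12⁻¹ ≡ 8 (mod 19) since 12·8 = 96 ≡ 1, so λ ≡ 15.
  x = λ² - 11 - 4 = 225 - 15 ≡ 1; y = λ·(11 - 1) - 6 ≡ 11. → (1, 11)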